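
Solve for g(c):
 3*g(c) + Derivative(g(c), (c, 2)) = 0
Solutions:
 g(c) = C1*sin(sqrt(3)*c) + C2*cos(sqrt(3)*c)


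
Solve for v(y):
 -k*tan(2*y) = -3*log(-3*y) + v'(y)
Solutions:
 v(y) = C1 + k*log(cos(2*y))/2 + 3*y*log(-y) - 3*y + 3*y*log(3)


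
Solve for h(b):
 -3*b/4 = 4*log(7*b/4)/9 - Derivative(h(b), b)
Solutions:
 h(b) = C1 + 3*b^2/8 + 4*b*log(b)/9 - 8*b*log(2)/9 - 4*b/9 + 4*b*log(7)/9


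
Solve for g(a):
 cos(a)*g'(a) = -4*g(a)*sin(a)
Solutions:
 g(a) = C1*cos(a)^4


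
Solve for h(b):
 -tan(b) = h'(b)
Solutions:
 h(b) = C1 + log(cos(b))


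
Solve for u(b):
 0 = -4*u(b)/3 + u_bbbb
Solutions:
 u(b) = C1*exp(-sqrt(2)*3^(3/4)*b/3) + C2*exp(sqrt(2)*3^(3/4)*b/3) + C3*sin(sqrt(2)*3^(3/4)*b/3) + C4*cos(sqrt(2)*3^(3/4)*b/3)


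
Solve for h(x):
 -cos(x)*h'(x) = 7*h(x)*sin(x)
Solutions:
 h(x) = C1*cos(x)^7


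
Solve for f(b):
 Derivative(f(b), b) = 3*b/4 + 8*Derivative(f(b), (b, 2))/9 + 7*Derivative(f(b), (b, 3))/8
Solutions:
 f(b) = C1 + C2*exp(2*b*(-16 + sqrt(1390))/63) + C3*exp(-2*b*(16 + sqrt(1390))/63) + 3*b^2/8 + 2*b/3


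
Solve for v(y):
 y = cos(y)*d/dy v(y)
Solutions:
 v(y) = C1 + Integral(y/cos(y), y)


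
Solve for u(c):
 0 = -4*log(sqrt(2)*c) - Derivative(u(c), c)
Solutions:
 u(c) = C1 - 4*c*log(c) - c*log(4) + 4*c


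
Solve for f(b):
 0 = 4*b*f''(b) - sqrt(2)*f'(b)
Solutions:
 f(b) = C1 + C2*b^(sqrt(2)/4 + 1)


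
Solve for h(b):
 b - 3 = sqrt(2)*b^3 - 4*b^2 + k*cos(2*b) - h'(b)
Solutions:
 h(b) = C1 + sqrt(2)*b^4/4 - 4*b^3/3 - b^2/2 + 3*b + k*sin(2*b)/2


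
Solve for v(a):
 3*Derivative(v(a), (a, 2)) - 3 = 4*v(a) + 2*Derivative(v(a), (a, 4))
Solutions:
 v(a) = (C1*sin(2^(1/4)*a*sin(atan(sqrt(23)/3)/2)) + C2*cos(2^(1/4)*a*sin(atan(sqrt(23)/3)/2)))*exp(-2^(1/4)*a*cos(atan(sqrt(23)/3)/2)) + (C3*sin(2^(1/4)*a*sin(atan(sqrt(23)/3)/2)) + C4*cos(2^(1/4)*a*sin(atan(sqrt(23)/3)/2)))*exp(2^(1/4)*a*cos(atan(sqrt(23)/3)/2)) - 3/4


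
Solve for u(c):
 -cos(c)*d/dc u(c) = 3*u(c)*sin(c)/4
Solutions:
 u(c) = C1*cos(c)^(3/4)


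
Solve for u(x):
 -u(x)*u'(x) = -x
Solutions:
 u(x) = -sqrt(C1 + x^2)
 u(x) = sqrt(C1 + x^2)


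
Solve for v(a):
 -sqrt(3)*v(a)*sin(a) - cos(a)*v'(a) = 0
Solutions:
 v(a) = C1*cos(a)^(sqrt(3))


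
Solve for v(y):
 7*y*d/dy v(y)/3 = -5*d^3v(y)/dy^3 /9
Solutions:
 v(y) = C1 + Integral(C2*airyai(-21^(1/3)*5^(2/3)*y/5) + C3*airybi(-21^(1/3)*5^(2/3)*y/5), y)


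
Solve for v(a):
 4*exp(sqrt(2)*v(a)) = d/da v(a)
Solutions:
 v(a) = sqrt(2)*(2*log(-1/(C1 + 4*a)) - log(2))/4


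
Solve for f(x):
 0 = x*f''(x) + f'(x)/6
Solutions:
 f(x) = C1 + C2*x^(5/6)


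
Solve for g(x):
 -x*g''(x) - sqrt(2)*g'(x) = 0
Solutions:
 g(x) = C1 + C2*x^(1 - sqrt(2))


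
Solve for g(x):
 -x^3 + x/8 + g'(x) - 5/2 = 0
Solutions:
 g(x) = C1 + x^4/4 - x^2/16 + 5*x/2


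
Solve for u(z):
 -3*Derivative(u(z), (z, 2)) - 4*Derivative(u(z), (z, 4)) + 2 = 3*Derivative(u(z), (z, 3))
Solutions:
 u(z) = C1 + C2*z + z^2/3 + (C3*sin(sqrt(39)*z/8) + C4*cos(sqrt(39)*z/8))*exp(-3*z/8)


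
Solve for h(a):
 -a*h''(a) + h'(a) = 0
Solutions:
 h(a) = C1 + C2*a^2


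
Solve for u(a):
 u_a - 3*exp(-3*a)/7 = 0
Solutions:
 u(a) = C1 - exp(-3*a)/7


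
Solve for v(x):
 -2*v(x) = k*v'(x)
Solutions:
 v(x) = C1*exp(-2*x/k)


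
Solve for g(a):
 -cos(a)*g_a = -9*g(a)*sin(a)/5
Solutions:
 g(a) = C1/cos(a)^(9/5)


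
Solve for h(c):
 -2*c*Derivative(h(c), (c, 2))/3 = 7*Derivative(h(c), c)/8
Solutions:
 h(c) = C1 + C2/c^(5/16)


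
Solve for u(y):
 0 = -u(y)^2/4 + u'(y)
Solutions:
 u(y) = -4/(C1 + y)


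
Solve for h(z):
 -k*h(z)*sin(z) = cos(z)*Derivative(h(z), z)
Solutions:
 h(z) = C1*exp(k*log(cos(z)))


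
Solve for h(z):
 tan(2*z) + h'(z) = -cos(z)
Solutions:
 h(z) = C1 + log(cos(2*z))/2 - sin(z)


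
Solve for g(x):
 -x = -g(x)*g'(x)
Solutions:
 g(x) = -sqrt(C1 + x^2)
 g(x) = sqrt(C1 + x^2)


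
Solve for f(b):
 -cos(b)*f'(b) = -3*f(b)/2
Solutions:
 f(b) = C1*(sin(b) + 1)^(3/4)/(sin(b) - 1)^(3/4)


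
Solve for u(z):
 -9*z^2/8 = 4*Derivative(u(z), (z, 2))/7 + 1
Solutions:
 u(z) = C1 + C2*z - 21*z^4/128 - 7*z^2/8


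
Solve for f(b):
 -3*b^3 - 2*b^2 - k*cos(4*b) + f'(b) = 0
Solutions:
 f(b) = C1 + 3*b^4/4 + 2*b^3/3 + k*sin(4*b)/4


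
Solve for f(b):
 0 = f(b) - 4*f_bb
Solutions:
 f(b) = C1*exp(-b/2) + C2*exp(b/2)


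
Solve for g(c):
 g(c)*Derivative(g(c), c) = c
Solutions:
 g(c) = -sqrt(C1 + c^2)
 g(c) = sqrt(C1 + c^2)


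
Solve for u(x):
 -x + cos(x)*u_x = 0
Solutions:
 u(x) = C1 + Integral(x/cos(x), x)


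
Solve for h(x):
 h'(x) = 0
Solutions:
 h(x) = C1


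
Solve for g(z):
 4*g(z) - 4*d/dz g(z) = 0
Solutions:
 g(z) = C1*exp(z)


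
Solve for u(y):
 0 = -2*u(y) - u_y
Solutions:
 u(y) = C1*exp(-2*y)


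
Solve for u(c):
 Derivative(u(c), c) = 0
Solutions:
 u(c) = C1


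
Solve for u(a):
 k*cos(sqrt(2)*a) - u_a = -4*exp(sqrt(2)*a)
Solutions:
 u(a) = C1 + sqrt(2)*k*sin(sqrt(2)*a)/2 + 2*sqrt(2)*exp(sqrt(2)*a)


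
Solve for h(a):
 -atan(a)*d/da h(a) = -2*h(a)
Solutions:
 h(a) = C1*exp(2*Integral(1/atan(a), a))


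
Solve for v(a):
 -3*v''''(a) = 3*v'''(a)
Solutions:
 v(a) = C1 + C2*a + C3*a^2 + C4*exp(-a)


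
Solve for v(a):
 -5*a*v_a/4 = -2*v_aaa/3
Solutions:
 v(a) = C1 + Integral(C2*airyai(15^(1/3)*a/2) + C3*airybi(15^(1/3)*a/2), a)


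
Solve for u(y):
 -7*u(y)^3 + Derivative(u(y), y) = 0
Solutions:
 u(y) = -sqrt(2)*sqrt(-1/(C1 + 7*y))/2
 u(y) = sqrt(2)*sqrt(-1/(C1 + 7*y))/2


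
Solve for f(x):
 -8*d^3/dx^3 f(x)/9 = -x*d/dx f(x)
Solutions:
 f(x) = C1 + Integral(C2*airyai(3^(2/3)*x/2) + C3*airybi(3^(2/3)*x/2), x)


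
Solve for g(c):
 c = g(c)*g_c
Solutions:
 g(c) = -sqrt(C1 + c^2)
 g(c) = sqrt(C1 + c^2)


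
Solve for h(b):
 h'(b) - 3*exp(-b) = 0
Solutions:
 h(b) = C1 - 3*exp(-b)


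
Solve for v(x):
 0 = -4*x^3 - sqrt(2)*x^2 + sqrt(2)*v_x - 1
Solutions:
 v(x) = C1 + sqrt(2)*x^4/2 + x^3/3 + sqrt(2)*x/2


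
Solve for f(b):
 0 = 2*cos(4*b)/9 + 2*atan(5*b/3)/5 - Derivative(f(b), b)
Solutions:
 f(b) = C1 + 2*b*atan(5*b/3)/5 - 3*log(25*b^2 + 9)/25 + sin(4*b)/18


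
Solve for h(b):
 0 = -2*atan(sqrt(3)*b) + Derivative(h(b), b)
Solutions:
 h(b) = C1 + 2*b*atan(sqrt(3)*b) - sqrt(3)*log(3*b^2 + 1)/3


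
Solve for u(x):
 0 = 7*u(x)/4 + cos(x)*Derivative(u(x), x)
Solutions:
 u(x) = C1*(sin(x) - 1)^(7/8)/(sin(x) + 1)^(7/8)


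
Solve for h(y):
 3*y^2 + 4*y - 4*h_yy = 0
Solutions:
 h(y) = C1 + C2*y + y^4/16 + y^3/6


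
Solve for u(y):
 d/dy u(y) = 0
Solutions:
 u(y) = C1


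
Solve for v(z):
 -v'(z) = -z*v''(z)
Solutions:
 v(z) = C1 + C2*z^2


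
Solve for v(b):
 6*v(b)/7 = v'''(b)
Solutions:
 v(b) = C3*exp(6^(1/3)*7^(2/3)*b/7) + (C1*sin(2^(1/3)*3^(5/6)*7^(2/3)*b/14) + C2*cos(2^(1/3)*3^(5/6)*7^(2/3)*b/14))*exp(-6^(1/3)*7^(2/3)*b/14)


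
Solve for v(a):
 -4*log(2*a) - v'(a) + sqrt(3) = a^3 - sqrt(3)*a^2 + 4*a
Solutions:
 v(a) = C1 - a^4/4 + sqrt(3)*a^3/3 - 2*a^2 - 4*a*log(a) - a*log(16) + sqrt(3)*a + 4*a


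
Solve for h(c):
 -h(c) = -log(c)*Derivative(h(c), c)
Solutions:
 h(c) = C1*exp(li(c))


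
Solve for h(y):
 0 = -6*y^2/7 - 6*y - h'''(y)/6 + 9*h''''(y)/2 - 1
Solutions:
 h(y) = C1 + C2*y + C3*y^2 + C4*exp(y/27) - 3*y^5/35 - 183*y^4/14 - 9889*y^3/7


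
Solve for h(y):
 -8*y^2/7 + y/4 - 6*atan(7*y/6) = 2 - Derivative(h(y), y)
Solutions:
 h(y) = C1 + 8*y^3/21 - y^2/8 + 6*y*atan(7*y/6) + 2*y - 18*log(49*y^2 + 36)/7


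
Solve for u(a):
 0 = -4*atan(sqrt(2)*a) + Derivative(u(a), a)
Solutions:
 u(a) = C1 + 4*a*atan(sqrt(2)*a) - sqrt(2)*log(2*a^2 + 1)


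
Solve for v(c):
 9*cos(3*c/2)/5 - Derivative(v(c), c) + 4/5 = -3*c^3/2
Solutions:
 v(c) = C1 + 3*c^4/8 + 4*c/5 + 6*sin(3*c/2)/5


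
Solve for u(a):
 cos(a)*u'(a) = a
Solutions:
 u(a) = C1 + Integral(a/cos(a), a)


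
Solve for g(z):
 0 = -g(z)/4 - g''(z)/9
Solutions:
 g(z) = C1*sin(3*z/2) + C2*cos(3*z/2)


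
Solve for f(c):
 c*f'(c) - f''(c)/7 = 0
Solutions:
 f(c) = C1 + C2*erfi(sqrt(14)*c/2)


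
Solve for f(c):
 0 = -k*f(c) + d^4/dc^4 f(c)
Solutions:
 f(c) = C1*exp(-c*k^(1/4)) + C2*exp(c*k^(1/4)) + C3*exp(-I*c*k^(1/4)) + C4*exp(I*c*k^(1/4))


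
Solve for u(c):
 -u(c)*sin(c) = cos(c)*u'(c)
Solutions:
 u(c) = C1*cos(c)


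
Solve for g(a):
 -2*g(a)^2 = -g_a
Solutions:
 g(a) = -1/(C1 + 2*a)


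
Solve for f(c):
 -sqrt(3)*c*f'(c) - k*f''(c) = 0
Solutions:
 f(c) = C1 + C2*sqrt(k)*erf(sqrt(2)*3^(1/4)*c*sqrt(1/k)/2)


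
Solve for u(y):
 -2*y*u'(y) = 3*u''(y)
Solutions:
 u(y) = C1 + C2*erf(sqrt(3)*y/3)


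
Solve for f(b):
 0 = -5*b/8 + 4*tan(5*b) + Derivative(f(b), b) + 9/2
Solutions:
 f(b) = C1 + 5*b^2/16 - 9*b/2 + 4*log(cos(5*b))/5


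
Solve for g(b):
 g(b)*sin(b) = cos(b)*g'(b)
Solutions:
 g(b) = C1/cos(b)


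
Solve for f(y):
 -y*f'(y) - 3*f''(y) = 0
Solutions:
 f(y) = C1 + C2*erf(sqrt(6)*y/6)


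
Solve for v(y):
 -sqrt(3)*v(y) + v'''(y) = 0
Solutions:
 v(y) = C3*exp(3^(1/6)*y) + (C1*sin(3^(2/3)*y/2) + C2*cos(3^(2/3)*y/2))*exp(-3^(1/6)*y/2)


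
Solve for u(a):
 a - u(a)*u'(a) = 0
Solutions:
 u(a) = -sqrt(C1 + a^2)
 u(a) = sqrt(C1 + a^2)


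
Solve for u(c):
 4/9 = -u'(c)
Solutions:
 u(c) = C1 - 4*c/9


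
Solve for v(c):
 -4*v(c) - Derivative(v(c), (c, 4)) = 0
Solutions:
 v(c) = (C1*sin(c) + C2*cos(c))*exp(-c) + (C3*sin(c) + C4*cos(c))*exp(c)


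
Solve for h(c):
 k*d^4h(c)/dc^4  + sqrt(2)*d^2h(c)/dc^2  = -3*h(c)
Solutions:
 h(c) = C1*exp(-2^(3/4)*c*sqrt((-sqrt(1 - 6*k) - 1)/k)/2) + C2*exp(2^(3/4)*c*sqrt((-sqrt(1 - 6*k) - 1)/k)/2) + C3*exp(-2^(3/4)*c*sqrt((sqrt(1 - 6*k) - 1)/k)/2) + C4*exp(2^(3/4)*c*sqrt((sqrt(1 - 6*k) - 1)/k)/2)


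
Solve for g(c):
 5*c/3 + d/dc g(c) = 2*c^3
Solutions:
 g(c) = C1 + c^4/2 - 5*c^2/6


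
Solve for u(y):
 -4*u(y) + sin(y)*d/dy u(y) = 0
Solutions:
 u(y) = C1*(cos(y)^2 - 2*cos(y) + 1)/(cos(y)^2 + 2*cos(y) + 1)


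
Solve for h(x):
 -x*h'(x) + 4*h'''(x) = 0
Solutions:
 h(x) = C1 + Integral(C2*airyai(2^(1/3)*x/2) + C3*airybi(2^(1/3)*x/2), x)


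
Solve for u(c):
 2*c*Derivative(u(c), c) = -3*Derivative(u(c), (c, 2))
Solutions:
 u(c) = C1 + C2*erf(sqrt(3)*c/3)


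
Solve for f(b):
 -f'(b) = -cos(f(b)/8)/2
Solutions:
 -b/2 - 4*log(sin(f(b)/8) - 1) + 4*log(sin(f(b)/8) + 1) = C1


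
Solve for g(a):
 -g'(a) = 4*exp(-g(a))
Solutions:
 g(a) = log(C1 - 4*a)


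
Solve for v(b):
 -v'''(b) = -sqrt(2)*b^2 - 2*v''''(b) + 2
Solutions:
 v(b) = C1 + C2*b + C3*b^2 + C4*exp(b/2) + sqrt(2)*b^5/60 + sqrt(2)*b^4/6 + b^3*(-1 + 4*sqrt(2))/3


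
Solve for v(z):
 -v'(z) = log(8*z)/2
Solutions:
 v(z) = C1 - z*log(z)/2 - 3*z*log(2)/2 + z/2


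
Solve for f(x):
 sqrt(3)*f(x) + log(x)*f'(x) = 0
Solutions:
 f(x) = C1*exp(-sqrt(3)*li(x))


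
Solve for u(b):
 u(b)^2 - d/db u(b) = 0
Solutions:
 u(b) = -1/(C1 + b)


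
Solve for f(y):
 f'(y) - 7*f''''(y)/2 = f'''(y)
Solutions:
 f(y) = C1 + C2*exp(-y*(4/(21*sqrt(3921) + 1315)^(1/3) + 4 + (21*sqrt(3921) + 1315)^(1/3))/42)*sin(sqrt(3)*y*(-(21*sqrt(3921) + 1315)^(1/3) + 4/(21*sqrt(3921) + 1315)^(1/3))/42) + C3*exp(-y*(4/(21*sqrt(3921) + 1315)^(1/3) + 4 + (21*sqrt(3921) + 1315)^(1/3))/42)*cos(sqrt(3)*y*(-(21*sqrt(3921) + 1315)^(1/3) + 4/(21*sqrt(3921) + 1315)^(1/3))/42) + C4*exp(y*(-2 + 4/(21*sqrt(3921) + 1315)^(1/3) + (21*sqrt(3921) + 1315)^(1/3))/21)


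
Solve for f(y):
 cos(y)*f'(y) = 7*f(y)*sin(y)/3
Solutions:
 f(y) = C1/cos(y)^(7/3)


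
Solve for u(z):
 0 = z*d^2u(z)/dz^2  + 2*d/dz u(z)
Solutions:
 u(z) = C1 + C2/z


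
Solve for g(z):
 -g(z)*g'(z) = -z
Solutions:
 g(z) = -sqrt(C1 + z^2)
 g(z) = sqrt(C1 + z^2)


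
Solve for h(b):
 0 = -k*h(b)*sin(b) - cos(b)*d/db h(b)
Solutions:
 h(b) = C1*exp(k*log(cos(b)))


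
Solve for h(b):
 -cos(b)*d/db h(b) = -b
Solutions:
 h(b) = C1 + Integral(b/cos(b), b)


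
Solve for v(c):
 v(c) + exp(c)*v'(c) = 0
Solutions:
 v(c) = C1*exp(exp(-c))


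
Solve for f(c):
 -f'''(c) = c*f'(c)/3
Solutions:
 f(c) = C1 + Integral(C2*airyai(-3^(2/3)*c/3) + C3*airybi(-3^(2/3)*c/3), c)


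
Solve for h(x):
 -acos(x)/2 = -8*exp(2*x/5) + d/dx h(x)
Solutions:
 h(x) = C1 - x*acos(x)/2 + sqrt(1 - x^2)/2 + 20*exp(2*x/5)


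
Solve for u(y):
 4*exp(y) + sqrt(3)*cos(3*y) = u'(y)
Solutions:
 u(y) = C1 + 4*exp(y) + sqrt(3)*sin(3*y)/3


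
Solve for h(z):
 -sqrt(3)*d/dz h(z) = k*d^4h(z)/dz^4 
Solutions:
 h(z) = C1 + C2*exp(3^(1/6)*z*(-1/k)^(1/3)) + C3*exp(z*(-1/k)^(1/3)*(-3^(1/6) + 3^(2/3)*I)/2) + C4*exp(-z*(-1/k)^(1/3)*(3^(1/6) + 3^(2/3)*I)/2)


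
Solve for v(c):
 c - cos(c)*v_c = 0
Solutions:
 v(c) = C1 + Integral(c/cos(c), c)


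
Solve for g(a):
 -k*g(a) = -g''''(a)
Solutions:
 g(a) = C1*exp(-a*k^(1/4)) + C2*exp(a*k^(1/4)) + C3*exp(-I*a*k^(1/4)) + C4*exp(I*a*k^(1/4))


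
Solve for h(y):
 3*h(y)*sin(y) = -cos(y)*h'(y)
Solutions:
 h(y) = C1*cos(y)^3


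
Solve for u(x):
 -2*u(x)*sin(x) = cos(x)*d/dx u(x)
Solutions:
 u(x) = C1*cos(x)^2


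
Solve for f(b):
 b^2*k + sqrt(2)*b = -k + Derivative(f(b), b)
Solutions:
 f(b) = C1 + b^3*k/3 + sqrt(2)*b^2/2 + b*k


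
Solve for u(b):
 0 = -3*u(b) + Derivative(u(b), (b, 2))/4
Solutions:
 u(b) = C1*exp(-2*sqrt(3)*b) + C2*exp(2*sqrt(3)*b)


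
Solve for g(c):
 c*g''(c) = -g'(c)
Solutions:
 g(c) = C1 + C2*log(c)


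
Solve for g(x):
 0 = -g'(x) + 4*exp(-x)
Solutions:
 g(x) = C1 - 4*exp(-x)


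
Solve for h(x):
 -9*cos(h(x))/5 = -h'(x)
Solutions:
 -9*x/5 - log(sin(h(x)) - 1)/2 + log(sin(h(x)) + 1)/2 = C1


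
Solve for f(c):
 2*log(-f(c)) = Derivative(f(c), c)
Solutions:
 -li(-f(c)) = C1 + 2*c


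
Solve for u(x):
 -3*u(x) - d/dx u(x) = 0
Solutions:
 u(x) = C1*exp(-3*x)


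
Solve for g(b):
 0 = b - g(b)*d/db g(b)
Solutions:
 g(b) = -sqrt(C1 + b^2)
 g(b) = sqrt(C1 + b^2)


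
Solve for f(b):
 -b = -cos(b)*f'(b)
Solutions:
 f(b) = C1 + Integral(b/cos(b), b)


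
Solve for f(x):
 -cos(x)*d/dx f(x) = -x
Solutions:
 f(x) = C1 + Integral(x/cos(x), x)


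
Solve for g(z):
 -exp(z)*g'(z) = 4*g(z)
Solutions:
 g(z) = C1*exp(4*exp(-z))


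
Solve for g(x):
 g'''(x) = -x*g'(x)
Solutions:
 g(x) = C1 + Integral(C2*airyai(-x) + C3*airybi(-x), x)


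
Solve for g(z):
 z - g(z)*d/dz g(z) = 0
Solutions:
 g(z) = -sqrt(C1 + z^2)
 g(z) = sqrt(C1 + z^2)


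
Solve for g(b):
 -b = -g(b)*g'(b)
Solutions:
 g(b) = -sqrt(C1 + b^2)
 g(b) = sqrt(C1 + b^2)


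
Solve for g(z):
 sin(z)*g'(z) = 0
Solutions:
 g(z) = C1


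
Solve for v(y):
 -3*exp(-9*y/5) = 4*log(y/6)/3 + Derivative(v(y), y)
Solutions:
 v(y) = C1 - 4*y*log(y)/3 + 4*y*(1 + log(6))/3 + 5*exp(-9*y/5)/3


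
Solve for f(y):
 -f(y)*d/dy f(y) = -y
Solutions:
 f(y) = -sqrt(C1 + y^2)
 f(y) = sqrt(C1 + y^2)


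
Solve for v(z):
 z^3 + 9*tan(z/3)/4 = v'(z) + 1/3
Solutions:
 v(z) = C1 + z^4/4 - z/3 - 27*log(cos(z/3))/4


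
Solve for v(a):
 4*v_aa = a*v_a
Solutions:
 v(a) = C1 + C2*erfi(sqrt(2)*a/4)


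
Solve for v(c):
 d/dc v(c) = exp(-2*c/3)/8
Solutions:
 v(c) = C1 - 3*exp(-2*c/3)/16


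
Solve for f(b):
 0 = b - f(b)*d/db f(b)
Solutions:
 f(b) = -sqrt(C1 + b^2)
 f(b) = sqrt(C1 + b^2)


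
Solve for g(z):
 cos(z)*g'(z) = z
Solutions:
 g(z) = C1 + Integral(z/cos(z), z)


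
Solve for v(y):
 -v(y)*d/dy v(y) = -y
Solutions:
 v(y) = -sqrt(C1 + y^2)
 v(y) = sqrt(C1 + y^2)


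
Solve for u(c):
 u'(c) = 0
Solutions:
 u(c) = C1


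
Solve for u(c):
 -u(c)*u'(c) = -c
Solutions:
 u(c) = -sqrt(C1 + c^2)
 u(c) = sqrt(C1 + c^2)


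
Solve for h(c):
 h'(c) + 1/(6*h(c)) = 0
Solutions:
 h(c) = -sqrt(C1 - 3*c)/3
 h(c) = sqrt(C1 - 3*c)/3


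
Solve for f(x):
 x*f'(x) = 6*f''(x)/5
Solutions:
 f(x) = C1 + C2*erfi(sqrt(15)*x/6)


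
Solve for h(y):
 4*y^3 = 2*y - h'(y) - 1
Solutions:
 h(y) = C1 - y^4 + y^2 - y


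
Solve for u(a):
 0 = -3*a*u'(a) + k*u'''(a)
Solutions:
 u(a) = C1 + Integral(C2*airyai(3^(1/3)*a*(1/k)^(1/3)) + C3*airybi(3^(1/3)*a*(1/k)^(1/3)), a)


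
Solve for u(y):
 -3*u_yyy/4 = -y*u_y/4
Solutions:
 u(y) = C1 + Integral(C2*airyai(3^(2/3)*y/3) + C3*airybi(3^(2/3)*y/3), y)


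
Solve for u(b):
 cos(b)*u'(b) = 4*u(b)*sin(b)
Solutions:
 u(b) = C1/cos(b)^4


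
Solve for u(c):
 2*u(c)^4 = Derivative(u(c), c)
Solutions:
 u(c) = (-1/(C1 + 6*c))^(1/3)
 u(c) = (-1/(C1 + 2*c))^(1/3)*(-3^(2/3) - 3*3^(1/6)*I)/6
 u(c) = (-1/(C1 + 2*c))^(1/3)*(-3^(2/3) + 3*3^(1/6)*I)/6


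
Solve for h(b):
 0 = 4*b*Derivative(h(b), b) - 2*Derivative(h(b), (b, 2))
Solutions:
 h(b) = C1 + C2*erfi(b)


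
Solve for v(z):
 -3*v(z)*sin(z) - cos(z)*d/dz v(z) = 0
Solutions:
 v(z) = C1*cos(z)^3


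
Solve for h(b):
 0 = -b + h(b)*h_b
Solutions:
 h(b) = -sqrt(C1 + b^2)
 h(b) = sqrt(C1 + b^2)


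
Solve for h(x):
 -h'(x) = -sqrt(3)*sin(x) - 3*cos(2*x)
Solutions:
 h(x) = C1 + 3*sin(2*x)/2 - sqrt(3)*cos(x)


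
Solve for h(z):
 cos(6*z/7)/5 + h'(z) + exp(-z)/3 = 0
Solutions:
 h(z) = C1 - 7*sin(6*z/7)/30 + exp(-z)/3


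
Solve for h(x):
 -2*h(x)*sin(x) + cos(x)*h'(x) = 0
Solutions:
 h(x) = C1/cos(x)^2


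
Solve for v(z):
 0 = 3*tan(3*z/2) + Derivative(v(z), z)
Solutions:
 v(z) = C1 + 2*log(cos(3*z/2))


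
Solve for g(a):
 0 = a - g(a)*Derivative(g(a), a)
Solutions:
 g(a) = -sqrt(C1 + a^2)
 g(a) = sqrt(C1 + a^2)


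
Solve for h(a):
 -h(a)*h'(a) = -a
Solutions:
 h(a) = -sqrt(C1 + a^2)
 h(a) = sqrt(C1 + a^2)


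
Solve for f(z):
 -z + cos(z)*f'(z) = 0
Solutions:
 f(z) = C1 + Integral(z/cos(z), z)


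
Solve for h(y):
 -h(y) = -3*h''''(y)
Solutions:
 h(y) = C1*exp(-3^(3/4)*y/3) + C2*exp(3^(3/4)*y/3) + C3*sin(3^(3/4)*y/3) + C4*cos(3^(3/4)*y/3)


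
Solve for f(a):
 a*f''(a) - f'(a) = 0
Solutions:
 f(a) = C1 + C2*a^2


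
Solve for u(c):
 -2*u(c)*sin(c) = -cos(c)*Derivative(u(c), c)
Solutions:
 u(c) = C1/cos(c)^2


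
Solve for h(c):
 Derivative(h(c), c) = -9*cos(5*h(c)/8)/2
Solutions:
 9*c/2 - 4*log(sin(5*h(c)/8) - 1)/5 + 4*log(sin(5*h(c)/8) + 1)/5 = C1


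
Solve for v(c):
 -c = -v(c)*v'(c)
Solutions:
 v(c) = -sqrt(C1 + c^2)
 v(c) = sqrt(C1 + c^2)


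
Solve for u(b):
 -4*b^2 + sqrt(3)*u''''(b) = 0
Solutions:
 u(b) = C1 + C2*b + C3*b^2 + C4*b^3 + sqrt(3)*b^6/270


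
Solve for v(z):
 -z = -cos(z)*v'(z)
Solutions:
 v(z) = C1 + Integral(z/cos(z), z)


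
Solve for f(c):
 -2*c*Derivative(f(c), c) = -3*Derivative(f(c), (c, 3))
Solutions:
 f(c) = C1 + Integral(C2*airyai(2^(1/3)*3^(2/3)*c/3) + C3*airybi(2^(1/3)*3^(2/3)*c/3), c)


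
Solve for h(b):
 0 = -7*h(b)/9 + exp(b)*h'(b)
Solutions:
 h(b) = C1*exp(-7*exp(-b)/9)


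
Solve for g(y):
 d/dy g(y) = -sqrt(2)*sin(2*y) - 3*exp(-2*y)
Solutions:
 g(y) = C1 + sqrt(2)*cos(2*y)/2 + 3*exp(-2*y)/2


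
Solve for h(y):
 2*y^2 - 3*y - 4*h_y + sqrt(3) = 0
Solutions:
 h(y) = C1 + y^3/6 - 3*y^2/8 + sqrt(3)*y/4


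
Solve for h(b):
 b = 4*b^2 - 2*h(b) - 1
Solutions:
 h(b) = 2*b^2 - b/2 - 1/2


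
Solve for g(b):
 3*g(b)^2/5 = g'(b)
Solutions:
 g(b) = -5/(C1 + 3*b)


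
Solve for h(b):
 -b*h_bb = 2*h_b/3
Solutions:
 h(b) = C1 + C2*b^(1/3)


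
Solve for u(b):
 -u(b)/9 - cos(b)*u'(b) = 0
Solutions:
 u(b) = C1*(sin(b) - 1)^(1/18)/(sin(b) + 1)^(1/18)


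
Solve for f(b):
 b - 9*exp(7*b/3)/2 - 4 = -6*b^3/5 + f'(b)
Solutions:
 f(b) = C1 + 3*b^4/10 + b^2/2 - 4*b - 27*exp(7*b/3)/14


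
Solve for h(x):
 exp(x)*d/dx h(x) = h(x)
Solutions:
 h(x) = C1*exp(-exp(-x))


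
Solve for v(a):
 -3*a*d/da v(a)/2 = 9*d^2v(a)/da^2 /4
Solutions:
 v(a) = C1 + C2*erf(sqrt(3)*a/3)


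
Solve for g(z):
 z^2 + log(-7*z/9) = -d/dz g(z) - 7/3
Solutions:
 g(z) = C1 - z^3/3 - z*log(-z) + z*(-log(7) - 4/3 + 2*log(3))


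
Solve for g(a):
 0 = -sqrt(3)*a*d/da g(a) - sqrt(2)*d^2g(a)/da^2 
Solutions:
 g(a) = C1 + C2*erf(6^(1/4)*a/2)


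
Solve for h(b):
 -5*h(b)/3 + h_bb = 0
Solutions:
 h(b) = C1*exp(-sqrt(15)*b/3) + C2*exp(sqrt(15)*b/3)


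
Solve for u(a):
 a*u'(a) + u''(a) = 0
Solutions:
 u(a) = C1 + C2*erf(sqrt(2)*a/2)


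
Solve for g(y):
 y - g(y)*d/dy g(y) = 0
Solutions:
 g(y) = -sqrt(C1 + y^2)
 g(y) = sqrt(C1 + y^2)


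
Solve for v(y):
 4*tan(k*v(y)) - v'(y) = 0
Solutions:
 v(y) = Piecewise((-asin(exp(C1*k + 4*k*y))/k + pi/k, Ne(k, 0)), (nan, True))
 v(y) = Piecewise((asin(exp(C1*k + 4*k*y))/k, Ne(k, 0)), (nan, True))


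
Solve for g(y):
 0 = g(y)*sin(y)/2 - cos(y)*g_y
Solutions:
 g(y) = C1/sqrt(cos(y))


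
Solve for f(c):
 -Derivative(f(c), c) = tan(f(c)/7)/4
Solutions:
 f(c) = -7*asin(C1*exp(-c/28)) + 7*pi
 f(c) = 7*asin(C1*exp(-c/28))


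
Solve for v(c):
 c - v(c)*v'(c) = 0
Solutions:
 v(c) = -sqrt(C1 + c^2)
 v(c) = sqrt(C1 + c^2)


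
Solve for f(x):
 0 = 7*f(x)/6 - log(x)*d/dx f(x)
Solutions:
 f(x) = C1*exp(7*li(x)/6)


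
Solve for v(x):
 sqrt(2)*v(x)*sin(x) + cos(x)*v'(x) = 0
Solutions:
 v(x) = C1*cos(x)^(sqrt(2))


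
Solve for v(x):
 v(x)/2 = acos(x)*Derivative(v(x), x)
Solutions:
 v(x) = C1*exp(Integral(1/acos(x), x)/2)


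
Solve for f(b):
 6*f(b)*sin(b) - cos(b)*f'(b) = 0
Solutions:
 f(b) = C1/cos(b)^6


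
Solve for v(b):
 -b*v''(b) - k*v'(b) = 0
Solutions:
 v(b) = C1 + b^(1 - re(k))*(C2*sin(log(b)*Abs(im(k))) + C3*cos(log(b)*im(k)))


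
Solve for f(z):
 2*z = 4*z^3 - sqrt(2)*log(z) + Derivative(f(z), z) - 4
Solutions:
 f(z) = C1 - z^4 + z^2 + sqrt(2)*z*log(z) - sqrt(2)*z + 4*z


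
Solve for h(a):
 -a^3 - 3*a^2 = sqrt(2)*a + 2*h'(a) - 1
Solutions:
 h(a) = C1 - a^4/8 - a^3/2 - sqrt(2)*a^2/4 + a/2


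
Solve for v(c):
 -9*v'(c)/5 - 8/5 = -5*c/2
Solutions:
 v(c) = C1 + 25*c^2/36 - 8*c/9


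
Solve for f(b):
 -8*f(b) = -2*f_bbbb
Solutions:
 f(b) = C1*exp(-sqrt(2)*b) + C2*exp(sqrt(2)*b) + C3*sin(sqrt(2)*b) + C4*cos(sqrt(2)*b)


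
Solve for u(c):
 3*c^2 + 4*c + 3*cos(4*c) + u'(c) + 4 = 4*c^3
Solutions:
 u(c) = C1 + c^4 - c^3 - 2*c^2 - 4*c - 3*sin(4*c)/4


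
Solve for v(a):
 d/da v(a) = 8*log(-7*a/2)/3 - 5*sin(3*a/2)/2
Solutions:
 v(a) = C1 + 8*a*log(-a)/3 - 8*a/3 - 8*a*log(2)/3 + 8*a*log(7)/3 + 5*cos(3*a/2)/3


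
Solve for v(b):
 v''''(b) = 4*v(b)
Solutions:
 v(b) = C1*exp(-sqrt(2)*b) + C2*exp(sqrt(2)*b) + C3*sin(sqrt(2)*b) + C4*cos(sqrt(2)*b)


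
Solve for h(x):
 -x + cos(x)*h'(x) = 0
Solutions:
 h(x) = C1 + Integral(x/cos(x), x)


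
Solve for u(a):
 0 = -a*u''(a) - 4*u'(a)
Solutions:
 u(a) = C1 + C2/a^3


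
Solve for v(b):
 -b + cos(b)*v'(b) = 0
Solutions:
 v(b) = C1 + Integral(b/cos(b), b)


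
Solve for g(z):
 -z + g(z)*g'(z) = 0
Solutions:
 g(z) = -sqrt(C1 + z^2)
 g(z) = sqrt(C1 + z^2)


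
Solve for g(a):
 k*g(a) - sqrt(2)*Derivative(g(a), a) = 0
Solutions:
 g(a) = C1*exp(sqrt(2)*a*k/2)


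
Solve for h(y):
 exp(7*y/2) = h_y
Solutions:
 h(y) = C1 + 2*exp(7*y/2)/7


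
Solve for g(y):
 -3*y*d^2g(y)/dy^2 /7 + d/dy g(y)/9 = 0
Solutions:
 g(y) = C1 + C2*y^(34/27)


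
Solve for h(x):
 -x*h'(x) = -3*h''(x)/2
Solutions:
 h(x) = C1 + C2*erfi(sqrt(3)*x/3)


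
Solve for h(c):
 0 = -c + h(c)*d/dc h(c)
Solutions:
 h(c) = -sqrt(C1 + c^2)
 h(c) = sqrt(C1 + c^2)


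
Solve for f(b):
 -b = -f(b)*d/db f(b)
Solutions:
 f(b) = -sqrt(C1 + b^2)
 f(b) = sqrt(C1 + b^2)


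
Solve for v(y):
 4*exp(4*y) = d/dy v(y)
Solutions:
 v(y) = C1 + exp(4*y)


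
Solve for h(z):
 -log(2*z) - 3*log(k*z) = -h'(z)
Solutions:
 h(z) = C1 + z*(3*log(k) - 4 + log(2)) + 4*z*log(z)


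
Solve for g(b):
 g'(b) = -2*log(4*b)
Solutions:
 g(b) = C1 - 2*b*log(b) - b*log(16) + 2*b


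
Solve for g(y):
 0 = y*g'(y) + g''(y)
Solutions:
 g(y) = C1 + C2*erf(sqrt(2)*y/2)


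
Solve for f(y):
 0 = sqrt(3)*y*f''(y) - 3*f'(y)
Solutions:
 f(y) = C1 + C2*y^(1 + sqrt(3))


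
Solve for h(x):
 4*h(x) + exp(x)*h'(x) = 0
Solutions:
 h(x) = C1*exp(4*exp(-x))


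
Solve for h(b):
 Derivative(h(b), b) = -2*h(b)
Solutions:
 h(b) = C1*exp(-2*b)


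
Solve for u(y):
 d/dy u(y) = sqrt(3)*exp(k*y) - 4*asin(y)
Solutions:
 u(y) = C1 - 4*y*asin(y) - 4*sqrt(1 - y^2) + sqrt(3)*Piecewise((exp(k*y)/k, Ne(k, 0)), (y, True))


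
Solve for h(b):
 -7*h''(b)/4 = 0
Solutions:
 h(b) = C1 + C2*b


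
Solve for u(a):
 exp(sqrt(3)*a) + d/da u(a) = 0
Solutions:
 u(a) = C1 - sqrt(3)*exp(sqrt(3)*a)/3


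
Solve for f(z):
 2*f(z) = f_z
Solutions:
 f(z) = C1*exp(2*z)


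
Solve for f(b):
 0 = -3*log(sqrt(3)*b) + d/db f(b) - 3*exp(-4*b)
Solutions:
 f(b) = C1 + 3*b*log(b) + b*(-3 + 3*log(3)/2) - 3*exp(-4*b)/4


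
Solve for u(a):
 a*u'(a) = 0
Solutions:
 u(a) = C1


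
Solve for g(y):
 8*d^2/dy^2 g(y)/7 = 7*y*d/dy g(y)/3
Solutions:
 g(y) = C1 + C2*erfi(7*sqrt(3)*y/12)


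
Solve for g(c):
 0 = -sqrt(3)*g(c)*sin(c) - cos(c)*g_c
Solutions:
 g(c) = C1*cos(c)^(sqrt(3))


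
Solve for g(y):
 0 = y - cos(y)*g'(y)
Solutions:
 g(y) = C1 + Integral(y/cos(y), y)


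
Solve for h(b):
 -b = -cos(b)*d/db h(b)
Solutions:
 h(b) = C1 + Integral(b/cos(b), b)


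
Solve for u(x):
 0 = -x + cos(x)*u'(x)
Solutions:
 u(x) = C1 + Integral(x/cos(x), x)


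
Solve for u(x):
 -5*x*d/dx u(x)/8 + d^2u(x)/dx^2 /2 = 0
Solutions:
 u(x) = C1 + C2*erfi(sqrt(10)*x/4)


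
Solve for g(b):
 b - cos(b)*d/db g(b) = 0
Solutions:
 g(b) = C1 + Integral(b/cos(b), b)


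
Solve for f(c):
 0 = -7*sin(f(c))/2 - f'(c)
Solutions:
 f(c) = -acos((-C1 - exp(7*c))/(C1 - exp(7*c))) + 2*pi
 f(c) = acos((-C1 - exp(7*c))/(C1 - exp(7*c)))


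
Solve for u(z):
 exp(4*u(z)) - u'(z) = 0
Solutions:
 u(z) = log(-(-1/(C1 + 4*z))^(1/4))
 u(z) = log(-1/(C1 + 4*z))/4
 u(z) = log(-I*(-1/(C1 + 4*z))^(1/4))
 u(z) = log(I*(-1/(C1 + 4*z))^(1/4))


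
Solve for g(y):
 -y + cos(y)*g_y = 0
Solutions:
 g(y) = C1 + Integral(y/cos(y), y)


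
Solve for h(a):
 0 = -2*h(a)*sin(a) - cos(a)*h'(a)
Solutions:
 h(a) = C1*cos(a)^2


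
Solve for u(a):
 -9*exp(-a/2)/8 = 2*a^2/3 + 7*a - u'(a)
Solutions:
 u(a) = C1 + 2*a^3/9 + 7*a^2/2 - 9*exp(-a/2)/4


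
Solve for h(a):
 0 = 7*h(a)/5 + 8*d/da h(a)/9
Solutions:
 h(a) = C1*exp(-63*a/40)


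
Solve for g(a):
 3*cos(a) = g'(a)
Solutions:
 g(a) = C1 + 3*sin(a)


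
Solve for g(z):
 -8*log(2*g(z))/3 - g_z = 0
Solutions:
 3*Integral(1/(log(_y) + log(2)), (_y, g(z)))/8 = C1 - z


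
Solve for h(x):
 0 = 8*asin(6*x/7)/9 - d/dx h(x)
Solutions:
 h(x) = C1 + 8*x*asin(6*x/7)/9 + 4*sqrt(49 - 36*x^2)/27


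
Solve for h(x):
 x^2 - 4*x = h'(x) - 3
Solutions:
 h(x) = C1 + x^3/3 - 2*x^2 + 3*x


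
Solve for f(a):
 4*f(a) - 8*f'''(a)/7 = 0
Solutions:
 f(a) = C3*exp(2^(2/3)*7^(1/3)*a/2) + (C1*sin(2^(2/3)*sqrt(3)*7^(1/3)*a/4) + C2*cos(2^(2/3)*sqrt(3)*7^(1/3)*a/4))*exp(-2^(2/3)*7^(1/3)*a/4)


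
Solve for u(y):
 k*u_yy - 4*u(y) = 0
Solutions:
 u(y) = C1*exp(-2*y*sqrt(1/k)) + C2*exp(2*y*sqrt(1/k))


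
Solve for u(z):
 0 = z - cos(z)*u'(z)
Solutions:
 u(z) = C1 + Integral(z/cos(z), z)


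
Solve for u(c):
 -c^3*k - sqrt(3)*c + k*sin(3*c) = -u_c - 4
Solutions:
 u(c) = C1 + c^4*k/4 + sqrt(3)*c^2/2 - 4*c + k*cos(3*c)/3


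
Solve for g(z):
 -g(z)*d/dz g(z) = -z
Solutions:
 g(z) = -sqrt(C1 + z^2)
 g(z) = sqrt(C1 + z^2)


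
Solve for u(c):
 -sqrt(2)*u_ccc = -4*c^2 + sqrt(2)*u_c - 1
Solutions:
 u(c) = C1 + C2*sin(c) + C3*cos(c) + 2*sqrt(2)*c^3/3 - 7*sqrt(2)*c/2


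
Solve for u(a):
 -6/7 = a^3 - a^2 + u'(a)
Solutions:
 u(a) = C1 - a^4/4 + a^3/3 - 6*a/7


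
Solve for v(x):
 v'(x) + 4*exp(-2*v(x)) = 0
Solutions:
 v(x) = log(-sqrt(C1 - 8*x))
 v(x) = log(C1 - 8*x)/2


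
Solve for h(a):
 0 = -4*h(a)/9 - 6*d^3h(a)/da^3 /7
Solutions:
 h(a) = C3*exp(-14^(1/3)*a/3) + (C1*sin(14^(1/3)*sqrt(3)*a/6) + C2*cos(14^(1/3)*sqrt(3)*a/6))*exp(14^(1/3)*a/6)


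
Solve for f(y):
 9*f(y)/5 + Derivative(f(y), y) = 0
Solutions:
 f(y) = C1*exp(-9*y/5)


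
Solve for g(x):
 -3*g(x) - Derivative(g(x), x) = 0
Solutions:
 g(x) = C1*exp(-3*x)


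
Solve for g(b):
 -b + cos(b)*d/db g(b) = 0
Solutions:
 g(b) = C1 + Integral(b/cos(b), b)


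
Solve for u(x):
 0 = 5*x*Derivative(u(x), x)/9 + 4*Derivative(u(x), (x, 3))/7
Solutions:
 u(x) = C1 + Integral(C2*airyai(-210^(1/3)*x/6) + C3*airybi(-210^(1/3)*x/6), x)


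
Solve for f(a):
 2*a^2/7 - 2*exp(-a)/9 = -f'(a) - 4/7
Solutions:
 f(a) = C1 - 2*a^3/21 - 4*a/7 - 2*exp(-a)/9


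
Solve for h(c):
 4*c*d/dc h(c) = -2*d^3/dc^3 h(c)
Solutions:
 h(c) = C1 + Integral(C2*airyai(-2^(1/3)*c) + C3*airybi(-2^(1/3)*c), c)


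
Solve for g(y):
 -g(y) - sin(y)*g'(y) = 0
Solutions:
 g(y) = C1*sqrt(cos(y) + 1)/sqrt(cos(y) - 1)


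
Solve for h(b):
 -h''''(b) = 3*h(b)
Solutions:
 h(b) = (C1*sin(sqrt(2)*3^(1/4)*b/2) + C2*cos(sqrt(2)*3^(1/4)*b/2))*exp(-sqrt(2)*3^(1/4)*b/2) + (C3*sin(sqrt(2)*3^(1/4)*b/2) + C4*cos(sqrt(2)*3^(1/4)*b/2))*exp(sqrt(2)*3^(1/4)*b/2)


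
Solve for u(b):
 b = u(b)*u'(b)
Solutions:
 u(b) = -sqrt(C1 + b^2)
 u(b) = sqrt(C1 + b^2)


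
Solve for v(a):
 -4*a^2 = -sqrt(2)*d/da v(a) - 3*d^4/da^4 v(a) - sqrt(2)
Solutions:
 v(a) = C1 + C4*exp(-2^(1/6)*3^(2/3)*a/3) + 2*sqrt(2)*a^3/3 - a + (C2*sin(6^(1/6)*a/2) + C3*cos(6^(1/6)*a/2))*exp(2^(1/6)*3^(2/3)*a/6)


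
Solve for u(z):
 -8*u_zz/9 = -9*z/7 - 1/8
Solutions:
 u(z) = C1 + C2*z + 27*z^3/112 + 9*z^2/128


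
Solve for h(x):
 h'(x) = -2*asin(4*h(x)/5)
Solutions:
 Integral(1/asin(4*_y/5), (_y, h(x))) = C1 - 2*x


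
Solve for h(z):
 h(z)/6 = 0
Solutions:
 h(z) = 0


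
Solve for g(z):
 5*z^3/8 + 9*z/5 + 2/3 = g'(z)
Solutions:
 g(z) = C1 + 5*z^4/32 + 9*z^2/10 + 2*z/3


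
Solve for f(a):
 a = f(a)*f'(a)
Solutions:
 f(a) = -sqrt(C1 + a^2)
 f(a) = sqrt(C1 + a^2)


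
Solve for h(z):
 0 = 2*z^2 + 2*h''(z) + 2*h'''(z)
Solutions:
 h(z) = C1 + C2*z + C3*exp(-z) - z^4/12 + z^3/3 - z^2


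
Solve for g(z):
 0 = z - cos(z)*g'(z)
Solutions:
 g(z) = C1 + Integral(z/cos(z), z)


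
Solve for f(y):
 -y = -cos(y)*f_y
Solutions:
 f(y) = C1 + Integral(y/cos(y), y)


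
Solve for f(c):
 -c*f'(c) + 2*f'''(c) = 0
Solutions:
 f(c) = C1 + Integral(C2*airyai(2^(2/3)*c/2) + C3*airybi(2^(2/3)*c/2), c)


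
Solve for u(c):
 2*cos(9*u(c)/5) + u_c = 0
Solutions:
 2*c - 5*log(sin(9*u(c)/5) - 1)/18 + 5*log(sin(9*u(c)/5) + 1)/18 = C1


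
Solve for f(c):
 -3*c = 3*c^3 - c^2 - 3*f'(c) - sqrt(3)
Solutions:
 f(c) = C1 + c^4/4 - c^3/9 + c^2/2 - sqrt(3)*c/3


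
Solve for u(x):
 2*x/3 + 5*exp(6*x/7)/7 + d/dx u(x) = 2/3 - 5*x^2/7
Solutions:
 u(x) = C1 - 5*x^3/21 - x^2/3 + 2*x/3 - 5*exp(6*x/7)/6


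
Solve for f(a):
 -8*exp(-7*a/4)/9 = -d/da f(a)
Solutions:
 f(a) = C1 - 32*exp(-7*a/4)/63


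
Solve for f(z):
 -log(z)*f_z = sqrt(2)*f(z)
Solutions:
 f(z) = C1*exp(-sqrt(2)*li(z))


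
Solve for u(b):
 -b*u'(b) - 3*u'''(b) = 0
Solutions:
 u(b) = C1 + Integral(C2*airyai(-3^(2/3)*b/3) + C3*airybi(-3^(2/3)*b/3), b)


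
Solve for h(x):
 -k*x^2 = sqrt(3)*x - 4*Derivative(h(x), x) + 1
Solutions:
 h(x) = C1 + k*x^3/12 + sqrt(3)*x^2/8 + x/4


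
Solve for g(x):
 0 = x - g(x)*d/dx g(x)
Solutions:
 g(x) = -sqrt(C1 + x^2)
 g(x) = sqrt(C1 + x^2)


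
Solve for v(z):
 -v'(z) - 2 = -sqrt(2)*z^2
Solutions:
 v(z) = C1 + sqrt(2)*z^3/3 - 2*z


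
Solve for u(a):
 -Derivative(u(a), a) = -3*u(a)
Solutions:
 u(a) = C1*exp(3*a)


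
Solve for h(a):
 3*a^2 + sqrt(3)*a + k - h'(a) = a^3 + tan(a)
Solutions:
 h(a) = C1 - a^4/4 + a^3 + sqrt(3)*a^2/2 + a*k + log(cos(a))


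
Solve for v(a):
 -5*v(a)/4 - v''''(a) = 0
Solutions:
 v(a) = (C1*sin(5^(1/4)*a/2) + C2*cos(5^(1/4)*a/2))*exp(-5^(1/4)*a/2) + (C3*sin(5^(1/4)*a/2) + C4*cos(5^(1/4)*a/2))*exp(5^(1/4)*a/2)


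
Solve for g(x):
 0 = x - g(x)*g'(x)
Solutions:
 g(x) = -sqrt(C1 + x^2)
 g(x) = sqrt(C1 + x^2)


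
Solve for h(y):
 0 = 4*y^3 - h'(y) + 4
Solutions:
 h(y) = C1 + y^4 + 4*y


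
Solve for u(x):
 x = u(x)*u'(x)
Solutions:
 u(x) = -sqrt(C1 + x^2)
 u(x) = sqrt(C1 + x^2)


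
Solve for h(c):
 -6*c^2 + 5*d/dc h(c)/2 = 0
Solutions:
 h(c) = C1 + 4*c^3/5


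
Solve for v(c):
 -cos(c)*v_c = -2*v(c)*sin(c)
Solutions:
 v(c) = C1/cos(c)^2


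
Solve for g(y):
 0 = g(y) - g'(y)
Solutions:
 g(y) = C1*exp(y)


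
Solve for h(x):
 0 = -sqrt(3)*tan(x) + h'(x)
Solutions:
 h(x) = C1 - sqrt(3)*log(cos(x))


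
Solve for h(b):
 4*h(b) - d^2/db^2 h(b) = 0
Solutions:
 h(b) = C1*exp(-2*b) + C2*exp(2*b)


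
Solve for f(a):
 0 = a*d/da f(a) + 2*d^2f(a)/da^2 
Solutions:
 f(a) = C1 + C2*erf(a/2)


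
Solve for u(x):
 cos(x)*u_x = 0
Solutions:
 u(x) = C1


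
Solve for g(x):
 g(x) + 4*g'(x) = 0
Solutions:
 g(x) = C1*exp(-x/4)


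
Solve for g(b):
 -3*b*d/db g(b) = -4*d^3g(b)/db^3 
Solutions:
 g(b) = C1 + Integral(C2*airyai(6^(1/3)*b/2) + C3*airybi(6^(1/3)*b/2), b)


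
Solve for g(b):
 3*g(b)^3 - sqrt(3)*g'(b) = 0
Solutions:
 g(b) = -sqrt(2)*sqrt(-1/(C1 + sqrt(3)*b))/2
 g(b) = sqrt(2)*sqrt(-1/(C1 + sqrt(3)*b))/2


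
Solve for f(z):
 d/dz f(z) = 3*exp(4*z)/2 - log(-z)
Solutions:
 f(z) = C1 - z*log(-z) + z + 3*exp(4*z)/8


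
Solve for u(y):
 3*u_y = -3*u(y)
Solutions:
 u(y) = C1*exp(-y)


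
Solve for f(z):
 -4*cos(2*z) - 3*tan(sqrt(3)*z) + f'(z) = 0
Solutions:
 f(z) = C1 - sqrt(3)*log(cos(sqrt(3)*z)) + 2*sin(2*z)


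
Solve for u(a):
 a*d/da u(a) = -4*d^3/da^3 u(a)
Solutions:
 u(a) = C1 + Integral(C2*airyai(-2^(1/3)*a/2) + C3*airybi(-2^(1/3)*a/2), a)


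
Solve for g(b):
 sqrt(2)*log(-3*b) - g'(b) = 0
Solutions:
 g(b) = C1 + sqrt(2)*b*log(-b) + sqrt(2)*b*(-1 + log(3))


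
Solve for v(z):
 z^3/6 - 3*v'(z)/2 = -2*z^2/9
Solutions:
 v(z) = C1 + z^4/36 + 4*z^3/81


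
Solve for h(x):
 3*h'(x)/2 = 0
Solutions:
 h(x) = C1


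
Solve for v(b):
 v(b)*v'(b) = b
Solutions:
 v(b) = -sqrt(C1 + b^2)
 v(b) = sqrt(C1 + b^2)


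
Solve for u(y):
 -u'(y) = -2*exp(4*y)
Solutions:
 u(y) = C1 + exp(4*y)/2


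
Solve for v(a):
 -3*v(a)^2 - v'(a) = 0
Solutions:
 v(a) = 1/(C1 + 3*a)


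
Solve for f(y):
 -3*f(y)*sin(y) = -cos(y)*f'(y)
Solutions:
 f(y) = C1/cos(y)^3


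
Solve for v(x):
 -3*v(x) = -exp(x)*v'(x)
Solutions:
 v(x) = C1*exp(-3*exp(-x))


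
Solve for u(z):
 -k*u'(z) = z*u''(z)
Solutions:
 u(z) = C1 + z^(1 - re(k))*(C2*sin(log(z)*Abs(im(k))) + C3*cos(log(z)*im(k)))


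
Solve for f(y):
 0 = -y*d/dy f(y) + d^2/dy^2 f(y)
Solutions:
 f(y) = C1 + C2*erfi(sqrt(2)*y/2)


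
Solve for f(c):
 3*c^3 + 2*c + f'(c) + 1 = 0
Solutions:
 f(c) = C1 - 3*c^4/4 - c^2 - c


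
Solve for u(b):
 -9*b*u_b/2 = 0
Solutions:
 u(b) = C1


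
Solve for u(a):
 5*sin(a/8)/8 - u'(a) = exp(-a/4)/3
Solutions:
 u(a) = C1 - 5*cos(a/8) + 4*exp(-a/4)/3


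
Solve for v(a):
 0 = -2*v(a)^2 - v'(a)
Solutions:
 v(a) = 1/(C1 + 2*a)


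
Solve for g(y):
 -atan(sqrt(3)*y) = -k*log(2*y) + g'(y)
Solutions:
 g(y) = C1 + k*y*(log(y) - 1) + k*y*log(2) - y*atan(sqrt(3)*y) + sqrt(3)*log(3*y^2 + 1)/6


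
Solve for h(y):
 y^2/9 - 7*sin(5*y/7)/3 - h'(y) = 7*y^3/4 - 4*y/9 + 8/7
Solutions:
 h(y) = C1 - 7*y^4/16 + y^3/27 + 2*y^2/9 - 8*y/7 + 49*cos(5*y/7)/15


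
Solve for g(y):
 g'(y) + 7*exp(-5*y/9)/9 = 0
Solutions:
 g(y) = C1 + 7*exp(-5*y/9)/5


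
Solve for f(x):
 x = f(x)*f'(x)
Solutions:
 f(x) = -sqrt(C1 + x^2)
 f(x) = sqrt(C1 + x^2)


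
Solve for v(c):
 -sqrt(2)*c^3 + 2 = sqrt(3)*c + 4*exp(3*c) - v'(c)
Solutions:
 v(c) = C1 + sqrt(2)*c^4/4 + sqrt(3)*c^2/2 - 2*c + 4*exp(3*c)/3


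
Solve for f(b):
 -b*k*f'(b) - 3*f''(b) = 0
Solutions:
 f(b) = Piecewise((-sqrt(6)*sqrt(pi)*C1*erf(sqrt(6)*b*sqrt(k)/6)/(2*sqrt(k)) - C2, (k > 0) | (k < 0)), (-C1*b - C2, True))


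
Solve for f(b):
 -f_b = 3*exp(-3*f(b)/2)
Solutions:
 f(b) = 2*log(C1 - 9*b/2)/3
 f(b) = 2*log(2^(2/3)*(-3^(1/3) - 3^(5/6)*I)*(C1 - 3*b)^(1/3)/4)
 f(b) = 2*log(2^(2/3)*(-3^(1/3) + 3^(5/6)*I)*(C1 - 3*b)^(1/3)/4)


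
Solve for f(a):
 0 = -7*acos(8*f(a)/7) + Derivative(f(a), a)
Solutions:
 Integral(1/acos(8*_y/7), (_y, f(a))) = C1 + 7*a


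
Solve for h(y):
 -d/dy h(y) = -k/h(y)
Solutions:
 h(y) = -sqrt(C1 + 2*k*y)
 h(y) = sqrt(C1 + 2*k*y)


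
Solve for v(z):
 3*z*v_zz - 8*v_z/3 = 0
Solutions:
 v(z) = C1 + C2*z^(17/9)


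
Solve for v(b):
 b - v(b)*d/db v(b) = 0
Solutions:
 v(b) = -sqrt(C1 + b^2)
 v(b) = sqrt(C1 + b^2)


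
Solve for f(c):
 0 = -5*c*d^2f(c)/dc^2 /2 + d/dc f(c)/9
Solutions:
 f(c) = C1 + C2*c^(47/45)


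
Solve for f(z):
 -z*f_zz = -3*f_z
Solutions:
 f(z) = C1 + C2*z^4


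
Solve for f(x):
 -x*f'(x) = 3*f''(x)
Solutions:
 f(x) = C1 + C2*erf(sqrt(6)*x/6)


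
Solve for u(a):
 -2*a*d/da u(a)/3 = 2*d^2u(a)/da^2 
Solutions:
 u(a) = C1 + C2*erf(sqrt(6)*a/6)


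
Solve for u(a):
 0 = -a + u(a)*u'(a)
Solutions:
 u(a) = -sqrt(C1 + a^2)
 u(a) = sqrt(C1 + a^2)


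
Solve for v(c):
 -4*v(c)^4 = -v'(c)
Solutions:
 v(c) = (-1/(C1 + 12*c))^(1/3)
 v(c) = (-1/(C1 + 4*c))^(1/3)*(-3^(2/3) - 3*3^(1/6)*I)/6
 v(c) = (-1/(C1 + 4*c))^(1/3)*(-3^(2/3) + 3*3^(1/6)*I)/6


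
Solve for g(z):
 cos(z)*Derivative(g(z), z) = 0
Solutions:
 g(z) = C1


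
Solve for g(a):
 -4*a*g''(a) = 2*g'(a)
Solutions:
 g(a) = C1 + C2*sqrt(a)


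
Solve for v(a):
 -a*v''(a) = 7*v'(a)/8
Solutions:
 v(a) = C1 + C2*a^(1/8)


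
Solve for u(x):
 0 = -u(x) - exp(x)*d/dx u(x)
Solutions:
 u(x) = C1*exp(exp(-x))


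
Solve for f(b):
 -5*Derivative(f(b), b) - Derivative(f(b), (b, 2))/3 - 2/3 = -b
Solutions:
 f(b) = C1 + C2*exp(-15*b) + b^2/10 - 11*b/75


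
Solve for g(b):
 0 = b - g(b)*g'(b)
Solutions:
 g(b) = -sqrt(C1 + b^2)
 g(b) = sqrt(C1 + b^2)


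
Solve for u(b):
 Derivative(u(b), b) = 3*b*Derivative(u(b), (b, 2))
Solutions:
 u(b) = C1 + C2*b^(4/3)


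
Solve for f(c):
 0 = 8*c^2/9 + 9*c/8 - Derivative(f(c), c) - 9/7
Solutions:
 f(c) = C1 + 8*c^3/27 + 9*c^2/16 - 9*c/7


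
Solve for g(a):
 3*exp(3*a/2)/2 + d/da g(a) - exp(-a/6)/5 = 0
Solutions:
 g(a) = C1 - exp(a)^(3/2) - 6*exp(-a/6)/5


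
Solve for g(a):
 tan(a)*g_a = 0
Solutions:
 g(a) = C1


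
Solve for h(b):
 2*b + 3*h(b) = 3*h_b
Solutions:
 h(b) = C1*exp(b) - 2*b/3 - 2/3


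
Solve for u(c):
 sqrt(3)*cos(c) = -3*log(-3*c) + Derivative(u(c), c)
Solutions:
 u(c) = C1 + 3*c*log(-c) - 3*c + 3*c*log(3) + sqrt(3)*sin(c)


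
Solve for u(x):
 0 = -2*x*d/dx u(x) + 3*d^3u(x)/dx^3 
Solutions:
 u(x) = C1 + Integral(C2*airyai(2^(1/3)*3^(2/3)*x/3) + C3*airybi(2^(1/3)*3^(2/3)*x/3), x)


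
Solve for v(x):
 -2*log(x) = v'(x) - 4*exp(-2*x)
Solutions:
 v(x) = C1 - 2*x*log(x) + 2*x - 2*exp(-2*x)


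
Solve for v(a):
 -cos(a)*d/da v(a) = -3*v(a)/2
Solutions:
 v(a) = C1*(sin(a) + 1)^(3/4)/(sin(a) - 1)^(3/4)


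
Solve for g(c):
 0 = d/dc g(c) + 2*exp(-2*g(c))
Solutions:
 g(c) = log(-sqrt(C1 - 4*c))
 g(c) = log(C1 - 4*c)/2


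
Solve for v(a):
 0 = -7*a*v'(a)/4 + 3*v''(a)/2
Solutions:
 v(a) = C1 + C2*erfi(sqrt(21)*a/6)
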